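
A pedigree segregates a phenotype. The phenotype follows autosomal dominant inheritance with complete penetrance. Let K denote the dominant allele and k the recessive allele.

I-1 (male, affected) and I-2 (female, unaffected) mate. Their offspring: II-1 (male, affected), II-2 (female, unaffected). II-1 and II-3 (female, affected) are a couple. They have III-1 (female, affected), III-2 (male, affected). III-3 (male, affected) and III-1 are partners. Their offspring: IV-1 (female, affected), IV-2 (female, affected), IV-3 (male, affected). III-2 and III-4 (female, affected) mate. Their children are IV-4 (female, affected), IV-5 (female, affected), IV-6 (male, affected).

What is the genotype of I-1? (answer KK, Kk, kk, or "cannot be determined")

Kk

From phenotype alone, I-1 is KK or Kk.
I-1 is affected so carries K and passed k to II-2 (kk), so I-1 is Kk.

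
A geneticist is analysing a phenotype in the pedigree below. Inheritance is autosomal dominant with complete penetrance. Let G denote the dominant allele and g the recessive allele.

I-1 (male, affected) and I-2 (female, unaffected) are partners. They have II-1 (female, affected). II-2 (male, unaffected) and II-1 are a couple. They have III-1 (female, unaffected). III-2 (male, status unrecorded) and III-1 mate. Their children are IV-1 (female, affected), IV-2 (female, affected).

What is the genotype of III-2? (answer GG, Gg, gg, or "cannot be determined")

cannot be determined

III-2's phenotype is unrecorded, and no parent or child forces a single allele at both positions; consistent genotype assignments exist with III-2 as GG or Gg.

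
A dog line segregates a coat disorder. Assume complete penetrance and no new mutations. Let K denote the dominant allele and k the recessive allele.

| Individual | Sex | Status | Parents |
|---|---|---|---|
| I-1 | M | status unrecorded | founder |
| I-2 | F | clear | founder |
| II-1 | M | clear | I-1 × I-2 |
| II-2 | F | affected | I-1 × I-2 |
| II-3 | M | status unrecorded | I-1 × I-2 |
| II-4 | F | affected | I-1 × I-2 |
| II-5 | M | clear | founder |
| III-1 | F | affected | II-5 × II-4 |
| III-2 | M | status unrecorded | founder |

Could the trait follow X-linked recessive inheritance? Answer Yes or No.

No

Under X-linked recessive, III-1 (affected, female) cannot arise from II-5 (clear) × II-4 (affected).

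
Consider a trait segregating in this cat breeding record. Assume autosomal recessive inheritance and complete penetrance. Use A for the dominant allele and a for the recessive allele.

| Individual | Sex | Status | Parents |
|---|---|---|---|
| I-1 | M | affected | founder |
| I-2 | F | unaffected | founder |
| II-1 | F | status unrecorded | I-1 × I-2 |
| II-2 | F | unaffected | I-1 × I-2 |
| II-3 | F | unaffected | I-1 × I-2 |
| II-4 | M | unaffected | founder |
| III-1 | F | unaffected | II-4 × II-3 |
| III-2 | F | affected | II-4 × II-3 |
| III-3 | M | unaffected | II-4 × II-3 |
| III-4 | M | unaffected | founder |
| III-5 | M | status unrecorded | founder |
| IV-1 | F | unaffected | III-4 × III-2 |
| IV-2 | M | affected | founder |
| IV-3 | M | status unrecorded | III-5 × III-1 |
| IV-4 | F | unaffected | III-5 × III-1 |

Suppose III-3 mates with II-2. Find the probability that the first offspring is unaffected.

5/6

II-4 is unaffected so carries A and passed a to III-2 (aa), so II-4 is Aa.
II-3 is unaffected so carries A and received a from I-1 (aa), so II-3 is Aa.
III-3 is an unaffected offspring of II-4 (Aa) × II-3 (Aa), whose cross gives 1/4 AA : 1/2 Aa : 1/4 aa; conditioning on being unaffected, III-3 is AA with probability 1/3, Aa with probability 2/3.
II-2 is unaffected so carries A and received a from I-1 (aa), so II-2 is Aa.
Summing over parental genotype combinations, P(offspring is unaffected) = 1/3·1 + 2/3·3/4 = 5/6.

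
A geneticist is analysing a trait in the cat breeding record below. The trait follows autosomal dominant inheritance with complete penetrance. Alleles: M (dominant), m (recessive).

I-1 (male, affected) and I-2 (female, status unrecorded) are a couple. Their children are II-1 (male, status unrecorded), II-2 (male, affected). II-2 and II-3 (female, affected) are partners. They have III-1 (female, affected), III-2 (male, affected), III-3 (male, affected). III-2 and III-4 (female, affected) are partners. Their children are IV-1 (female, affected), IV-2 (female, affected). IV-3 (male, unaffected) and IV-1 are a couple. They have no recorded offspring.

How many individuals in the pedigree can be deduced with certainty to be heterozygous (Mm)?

No individual's genotype is forced to Mm by the pedigree, so the count is 0.

0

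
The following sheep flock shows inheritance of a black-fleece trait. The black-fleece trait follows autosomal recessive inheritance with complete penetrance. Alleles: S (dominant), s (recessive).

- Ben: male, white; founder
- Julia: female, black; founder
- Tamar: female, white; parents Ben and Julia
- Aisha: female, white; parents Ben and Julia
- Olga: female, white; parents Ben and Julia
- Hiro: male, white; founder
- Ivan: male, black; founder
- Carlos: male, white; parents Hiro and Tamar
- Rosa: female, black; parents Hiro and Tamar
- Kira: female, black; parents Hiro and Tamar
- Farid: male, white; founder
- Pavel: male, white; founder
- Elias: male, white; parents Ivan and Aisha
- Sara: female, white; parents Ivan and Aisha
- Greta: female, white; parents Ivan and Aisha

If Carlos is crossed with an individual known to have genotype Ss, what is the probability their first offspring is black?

Hiro is white so carries S and passed s to Rosa (ss), so Hiro is Ss.
Tamar is white so carries S and received s from Julia (ss), so Tamar is Ss.
Carlos is a white offspring of Hiro (Ss) × Tamar (Ss), whose cross gives 1/4 SS : 1/2 Ss : 1/4 ss; conditioning on being white, Carlos is SS with probability 1/3, Ss with probability 2/3.
Summing over parental genotype combinations, P(offspring is black) = 2/3·1/4 = 1/6.

1/6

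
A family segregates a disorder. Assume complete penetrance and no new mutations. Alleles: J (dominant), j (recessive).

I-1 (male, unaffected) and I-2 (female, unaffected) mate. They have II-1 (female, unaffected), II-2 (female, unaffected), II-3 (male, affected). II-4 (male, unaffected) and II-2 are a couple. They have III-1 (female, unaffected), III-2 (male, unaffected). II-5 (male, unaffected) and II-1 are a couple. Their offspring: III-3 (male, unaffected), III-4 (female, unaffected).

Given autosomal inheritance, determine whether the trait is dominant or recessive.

I-1 and I-2 are both unaffected yet have an affected child II-3. Under dominance, an affected child requires at least one affected parent, so the trait cannot be dominant.

recessive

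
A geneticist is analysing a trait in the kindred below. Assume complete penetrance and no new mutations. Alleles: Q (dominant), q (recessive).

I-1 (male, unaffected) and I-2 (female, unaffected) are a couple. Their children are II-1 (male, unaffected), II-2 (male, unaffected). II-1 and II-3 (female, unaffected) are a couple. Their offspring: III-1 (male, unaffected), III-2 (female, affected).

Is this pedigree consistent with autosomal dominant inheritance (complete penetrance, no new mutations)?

No

Under autosomal dominant, III-2 (affected, female) cannot arise from II-1 (unaffected) × II-3 (unaffected).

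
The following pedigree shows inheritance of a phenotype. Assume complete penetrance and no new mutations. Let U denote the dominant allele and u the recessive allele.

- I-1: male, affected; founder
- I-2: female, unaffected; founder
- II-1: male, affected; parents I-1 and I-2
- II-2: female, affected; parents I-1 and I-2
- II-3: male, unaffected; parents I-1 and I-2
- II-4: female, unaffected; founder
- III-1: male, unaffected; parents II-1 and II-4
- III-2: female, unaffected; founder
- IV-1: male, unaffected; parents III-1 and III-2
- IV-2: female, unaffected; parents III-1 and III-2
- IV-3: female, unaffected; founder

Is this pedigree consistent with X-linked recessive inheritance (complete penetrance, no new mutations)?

Yes

A consistent assignment under X-linked recessive exists: I-1 X^u Y, I-2 X^U X^u, II-1 X^u Y, II-2 X^u X^u, II-3 X^U Y, II-4 X^U X^U, III-1 X^U Y, III-2 X^U X^U, IV-1 X^U Y, IV-2 X^U X^U, IV-3 X^U X^U.
In this assignment every recorded phenotype matches its genotype and every non-founder's genotype is obtainable from its parents' genotypes, so the pedigree is consistent.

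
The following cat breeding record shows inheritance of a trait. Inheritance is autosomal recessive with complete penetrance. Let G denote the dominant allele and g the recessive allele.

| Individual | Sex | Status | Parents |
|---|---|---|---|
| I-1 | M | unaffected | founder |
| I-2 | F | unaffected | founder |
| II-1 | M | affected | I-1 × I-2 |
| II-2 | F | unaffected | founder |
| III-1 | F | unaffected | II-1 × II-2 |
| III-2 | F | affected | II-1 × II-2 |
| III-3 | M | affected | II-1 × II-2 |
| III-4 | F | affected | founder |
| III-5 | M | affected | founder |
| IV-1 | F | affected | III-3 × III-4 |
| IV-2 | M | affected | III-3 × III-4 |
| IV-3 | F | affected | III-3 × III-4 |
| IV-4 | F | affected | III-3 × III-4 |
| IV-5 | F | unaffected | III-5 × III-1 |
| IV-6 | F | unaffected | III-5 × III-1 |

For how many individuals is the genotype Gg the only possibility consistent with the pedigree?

Obligate heterozygotes: I-1 is unaffected so carries G and passed g to II-1 (gg), so I-1 is Gg; I-2 is unaffected so carries G and passed g to II-1 (gg), so I-2 is Gg; II-2 is unaffected so carries G and passed g to III-2 (gg), so II-2 is Gg; III-1 is unaffected so carries G and received g from II-1 (gg), so III-1 is Gg; IV-5 is unaffected so carries G and received g from III-5 (gg), so IV-5 is Gg; IV-6 is unaffected so carries G and received g from III-5 (gg), so IV-6 is Gg.
Every other individual is either homozygous by phenotype or has at least one consistent homozygous assignment, so the count is 6.

6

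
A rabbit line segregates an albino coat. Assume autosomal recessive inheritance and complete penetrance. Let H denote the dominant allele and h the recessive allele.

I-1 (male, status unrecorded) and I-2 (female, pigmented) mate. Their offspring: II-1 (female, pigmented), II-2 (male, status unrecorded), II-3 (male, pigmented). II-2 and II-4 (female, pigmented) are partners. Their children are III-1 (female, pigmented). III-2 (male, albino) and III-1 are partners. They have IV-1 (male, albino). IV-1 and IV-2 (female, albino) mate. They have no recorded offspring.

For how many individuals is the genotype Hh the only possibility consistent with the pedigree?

Obligate heterozygotes: III-1 is pigmented so carries H and passed h to IV-1 (hh), so III-1 is Hh.
Every other individual is either homozygous by phenotype or has at least one consistent homozygous assignment, so the count is 1.

1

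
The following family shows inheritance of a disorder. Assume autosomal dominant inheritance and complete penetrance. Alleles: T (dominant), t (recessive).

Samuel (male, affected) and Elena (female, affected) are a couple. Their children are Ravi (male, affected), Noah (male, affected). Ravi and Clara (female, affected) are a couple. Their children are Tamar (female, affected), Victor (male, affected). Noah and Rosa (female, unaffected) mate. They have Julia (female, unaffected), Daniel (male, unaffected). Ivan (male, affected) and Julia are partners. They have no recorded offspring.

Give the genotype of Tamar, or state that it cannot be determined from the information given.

Tamar's phenotype allows TT or Tt, and no parent or child forces a single allele at both positions; consistent genotype assignments exist with Tamar as TT or Tt.

cannot be determined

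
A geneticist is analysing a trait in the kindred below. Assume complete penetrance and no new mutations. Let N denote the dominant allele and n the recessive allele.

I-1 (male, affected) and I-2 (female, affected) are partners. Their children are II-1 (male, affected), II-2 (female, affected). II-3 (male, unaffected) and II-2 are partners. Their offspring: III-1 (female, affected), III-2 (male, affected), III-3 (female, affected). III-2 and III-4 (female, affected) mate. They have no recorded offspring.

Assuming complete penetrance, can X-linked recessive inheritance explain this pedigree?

No

Under X-linked recessive, III-1 (affected, female) cannot arise from II-3 (unaffected) × II-2 (affected).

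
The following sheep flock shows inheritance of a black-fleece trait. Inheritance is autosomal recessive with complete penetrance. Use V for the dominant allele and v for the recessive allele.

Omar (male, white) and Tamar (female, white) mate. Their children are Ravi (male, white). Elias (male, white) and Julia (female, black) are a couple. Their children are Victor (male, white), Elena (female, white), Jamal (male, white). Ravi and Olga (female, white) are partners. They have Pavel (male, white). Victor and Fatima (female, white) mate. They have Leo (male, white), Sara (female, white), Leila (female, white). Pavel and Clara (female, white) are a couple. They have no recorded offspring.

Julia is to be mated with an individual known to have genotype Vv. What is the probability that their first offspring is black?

Julia is black, so Julia is vv.
The cross gives 1/2 Vv : 1/2 vv, so P(offspring is black) = 1/2.

1/2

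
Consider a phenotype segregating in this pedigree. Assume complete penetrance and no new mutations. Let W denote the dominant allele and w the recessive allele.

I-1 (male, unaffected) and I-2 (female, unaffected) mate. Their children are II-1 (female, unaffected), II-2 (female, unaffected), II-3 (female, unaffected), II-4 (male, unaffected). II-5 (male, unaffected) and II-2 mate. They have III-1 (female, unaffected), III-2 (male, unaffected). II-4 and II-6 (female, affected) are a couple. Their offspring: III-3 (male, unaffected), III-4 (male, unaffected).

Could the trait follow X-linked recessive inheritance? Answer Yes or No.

Under X-linked recessive, III-3 (unaffected, male) cannot arise from II-4 (unaffected) × II-6 (affected).

No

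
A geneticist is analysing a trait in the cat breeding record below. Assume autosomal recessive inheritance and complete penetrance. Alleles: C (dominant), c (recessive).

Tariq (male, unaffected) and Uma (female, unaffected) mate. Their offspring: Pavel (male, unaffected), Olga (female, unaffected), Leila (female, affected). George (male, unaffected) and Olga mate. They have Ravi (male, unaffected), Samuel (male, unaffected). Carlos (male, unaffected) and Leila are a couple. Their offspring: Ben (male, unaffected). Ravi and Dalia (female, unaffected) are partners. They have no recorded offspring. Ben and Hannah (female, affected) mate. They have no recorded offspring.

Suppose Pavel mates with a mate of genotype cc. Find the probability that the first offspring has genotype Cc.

Tariq is unaffected so carries C and passed c to Leila (cc), so Tariq is Cc.
Uma is unaffected so carries C and passed c to Leila (cc), so Uma is Cc.
Pavel is an unaffected offspring of Tariq (Cc) × Uma (Cc), whose cross gives 1/4 CC : 1/2 Cc : 1/4 cc; conditioning on being unaffected, Pavel is CC with probability 1/3, Cc with probability 2/3.
Summing over parental genotype combinations, P(offspring has genotype Cc) = 1/3·1 + 2/3·1/2 = 2/3.

2/3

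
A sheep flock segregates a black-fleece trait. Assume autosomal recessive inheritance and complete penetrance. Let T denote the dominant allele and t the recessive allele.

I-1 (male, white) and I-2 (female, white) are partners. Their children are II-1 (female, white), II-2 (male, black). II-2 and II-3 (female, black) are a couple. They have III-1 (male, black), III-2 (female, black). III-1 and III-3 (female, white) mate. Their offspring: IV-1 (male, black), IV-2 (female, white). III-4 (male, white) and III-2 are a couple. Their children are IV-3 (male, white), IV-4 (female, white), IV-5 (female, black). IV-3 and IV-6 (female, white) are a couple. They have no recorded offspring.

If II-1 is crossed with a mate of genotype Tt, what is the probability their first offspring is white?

5/6

I-1 is white so carries T and passed t to II-2 (tt), so I-1 is Tt.
I-2 is white so carries T and passed t to II-2 (tt), so I-2 is Tt.
II-1 is a white offspring of I-1 (Tt) × I-2 (Tt), whose cross gives 1/4 TT : 1/2 Tt : 1/4 tt; conditioning on being white, II-1 is TT with probability 1/3, Tt with probability 2/3.
Summing over parental genotype combinations, P(offspring is white) = 1/3·1 + 2/3·3/4 = 5/6.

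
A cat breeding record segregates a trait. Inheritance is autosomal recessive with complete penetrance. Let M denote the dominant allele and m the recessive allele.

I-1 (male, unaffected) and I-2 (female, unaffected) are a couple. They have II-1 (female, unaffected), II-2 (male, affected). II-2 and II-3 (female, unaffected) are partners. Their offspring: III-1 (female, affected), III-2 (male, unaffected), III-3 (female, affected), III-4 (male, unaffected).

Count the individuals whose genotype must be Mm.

Obligate heterozygotes: I-1 is unaffected so carries M and passed m to II-2 (mm), so I-1 is Mm; I-2 is unaffected so carries M and passed m to II-2 (mm), so I-2 is Mm; II-3 is unaffected so carries M and passed m to III-1 (mm), so II-3 is Mm; III-2 is unaffected so carries M and received m from II-2 (mm), so III-2 is Mm; III-4 is unaffected so carries M and received m from II-2 (mm), so III-4 is Mm.
Every other individual is either homozygous by phenotype or has at least one consistent homozygous assignment, so the count is 5.

5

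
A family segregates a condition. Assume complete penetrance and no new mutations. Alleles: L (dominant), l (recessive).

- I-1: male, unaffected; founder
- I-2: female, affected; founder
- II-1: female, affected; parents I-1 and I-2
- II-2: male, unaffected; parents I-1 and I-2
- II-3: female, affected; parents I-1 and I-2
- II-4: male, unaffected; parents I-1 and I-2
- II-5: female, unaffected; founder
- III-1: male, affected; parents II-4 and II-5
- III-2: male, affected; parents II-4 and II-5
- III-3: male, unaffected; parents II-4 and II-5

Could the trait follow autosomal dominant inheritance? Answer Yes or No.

No

Under autosomal dominant, III-1 (affected, male) cannot arise from II-4 (unaffected) × II-5 (unaffected).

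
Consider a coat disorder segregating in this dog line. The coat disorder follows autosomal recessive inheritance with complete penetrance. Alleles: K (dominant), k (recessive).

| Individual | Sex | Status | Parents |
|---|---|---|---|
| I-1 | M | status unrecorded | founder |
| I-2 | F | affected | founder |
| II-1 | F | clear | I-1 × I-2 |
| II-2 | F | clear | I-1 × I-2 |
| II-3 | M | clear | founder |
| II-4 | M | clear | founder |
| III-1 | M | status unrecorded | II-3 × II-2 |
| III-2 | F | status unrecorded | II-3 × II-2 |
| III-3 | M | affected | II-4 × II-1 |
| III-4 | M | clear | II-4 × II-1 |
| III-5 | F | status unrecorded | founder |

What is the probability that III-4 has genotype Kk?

2/3

II-4 is clear so carries K and passed k to III-3 (kk), so II-4 is Kk.
II-1 is clear so carries K and received k from I-2 (kk), so II-1 is Kk.
Their cross gives offspring ratios 1/4 KK : 1/2 Kk : 1/4 kk. Conditioning on III-4 being clear, P(Kk) = 1/2 / 3/4 = 2/3.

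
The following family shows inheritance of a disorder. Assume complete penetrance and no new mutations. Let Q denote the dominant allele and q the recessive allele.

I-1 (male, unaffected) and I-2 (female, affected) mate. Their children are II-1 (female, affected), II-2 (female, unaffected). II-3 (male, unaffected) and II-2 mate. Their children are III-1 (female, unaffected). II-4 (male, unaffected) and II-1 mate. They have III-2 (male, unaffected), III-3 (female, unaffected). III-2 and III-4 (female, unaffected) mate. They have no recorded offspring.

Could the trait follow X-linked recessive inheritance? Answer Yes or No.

No

Under X-linked recessive, II-1 (affected, female) cannot arise from I-1 (unaffected) × I-2 (affected).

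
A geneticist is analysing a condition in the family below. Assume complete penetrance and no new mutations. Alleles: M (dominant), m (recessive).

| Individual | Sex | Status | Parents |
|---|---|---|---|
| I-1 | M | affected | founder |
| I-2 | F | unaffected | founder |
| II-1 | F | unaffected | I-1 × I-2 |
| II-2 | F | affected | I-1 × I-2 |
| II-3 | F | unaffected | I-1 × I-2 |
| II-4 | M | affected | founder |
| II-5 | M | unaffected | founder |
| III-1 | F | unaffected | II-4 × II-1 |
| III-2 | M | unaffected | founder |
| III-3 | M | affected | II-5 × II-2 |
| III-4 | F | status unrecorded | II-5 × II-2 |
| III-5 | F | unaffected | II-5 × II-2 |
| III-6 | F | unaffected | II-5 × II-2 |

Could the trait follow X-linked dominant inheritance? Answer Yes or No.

Under X-linked dominant, II-1 (unaffected, female) cannot arise from I-1 (affected) × I-2 (unaffected).

No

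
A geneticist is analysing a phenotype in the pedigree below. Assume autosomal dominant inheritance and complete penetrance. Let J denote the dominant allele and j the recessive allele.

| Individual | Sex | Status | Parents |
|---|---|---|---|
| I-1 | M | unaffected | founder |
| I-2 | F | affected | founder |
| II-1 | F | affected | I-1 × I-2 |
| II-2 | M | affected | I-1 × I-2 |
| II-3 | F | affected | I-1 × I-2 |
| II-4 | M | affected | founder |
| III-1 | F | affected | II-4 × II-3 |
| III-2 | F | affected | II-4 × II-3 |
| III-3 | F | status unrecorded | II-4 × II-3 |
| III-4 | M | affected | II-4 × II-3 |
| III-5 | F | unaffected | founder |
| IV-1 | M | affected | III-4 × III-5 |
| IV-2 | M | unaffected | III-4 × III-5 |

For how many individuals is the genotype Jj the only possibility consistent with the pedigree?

5

Obligate heterozygotes: II-1 is affected so carries J and received j from I-1 (jj), so II-1 is Jj; II-2 is affected so carries J and received j from I-1 (jj), so II-2 is Jj; II-3 is affected so carries J and received j from I-1 (jj), so II-3 is Jj; III-4 is affected so carries J and passed j to IV-2 (jj), so III-4 is Jj; IV-1 is affected so carries J and received j from III-5 (jj), so IV-1 is Jj.
Every other individual is either homozygous by phenotype or has at least one consistent homozygous assignment, so the count is 5.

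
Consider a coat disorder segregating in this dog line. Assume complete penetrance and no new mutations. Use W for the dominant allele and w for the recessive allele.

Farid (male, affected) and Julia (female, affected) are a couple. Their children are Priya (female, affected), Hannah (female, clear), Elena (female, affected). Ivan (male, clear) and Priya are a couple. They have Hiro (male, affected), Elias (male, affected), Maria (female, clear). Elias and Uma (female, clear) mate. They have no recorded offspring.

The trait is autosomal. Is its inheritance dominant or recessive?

Farid and Julia are both affected yet have a clear child Hannah. Under a recessive model two affected parents are homozygous and every child would be affected, so the trait cannot be recessive.

dominant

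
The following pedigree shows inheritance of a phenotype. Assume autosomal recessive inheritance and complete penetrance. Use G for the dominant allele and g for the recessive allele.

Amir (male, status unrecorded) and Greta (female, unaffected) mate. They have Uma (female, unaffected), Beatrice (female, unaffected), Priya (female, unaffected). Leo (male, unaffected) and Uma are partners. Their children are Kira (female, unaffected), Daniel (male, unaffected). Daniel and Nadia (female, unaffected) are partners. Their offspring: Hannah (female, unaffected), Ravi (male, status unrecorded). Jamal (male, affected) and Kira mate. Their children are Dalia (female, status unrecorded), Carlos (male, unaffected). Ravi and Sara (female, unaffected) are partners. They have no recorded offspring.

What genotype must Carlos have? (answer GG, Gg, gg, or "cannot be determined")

From phenotype alone, Carlos is GG or Gg.
Carlos is unaffected so carries G and received g from Jamal (gg), so Carlos is Gg.

Gg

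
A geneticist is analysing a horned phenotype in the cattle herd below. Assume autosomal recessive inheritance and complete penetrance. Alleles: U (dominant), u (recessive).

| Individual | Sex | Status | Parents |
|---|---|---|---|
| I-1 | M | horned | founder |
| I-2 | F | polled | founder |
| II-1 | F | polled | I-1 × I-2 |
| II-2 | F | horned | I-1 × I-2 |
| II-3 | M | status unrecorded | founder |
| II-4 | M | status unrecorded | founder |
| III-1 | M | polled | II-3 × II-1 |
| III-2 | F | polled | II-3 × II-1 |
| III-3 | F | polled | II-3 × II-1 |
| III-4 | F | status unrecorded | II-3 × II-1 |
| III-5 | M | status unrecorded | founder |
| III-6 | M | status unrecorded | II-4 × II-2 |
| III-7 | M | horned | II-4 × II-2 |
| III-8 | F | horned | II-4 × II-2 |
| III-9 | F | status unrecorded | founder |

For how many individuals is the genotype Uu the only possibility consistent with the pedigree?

2

Obligate heterozygotes: I-2 is polled so carries U and passed u to II-2 (uu), so I-2 is Uu; II-1 is polled so carries U and received u from I-1 (uu), so II-1 is Uu.
Every other individual is either homozygous by phenotype or has at least one consistent homozygous assignment, so the count is 2.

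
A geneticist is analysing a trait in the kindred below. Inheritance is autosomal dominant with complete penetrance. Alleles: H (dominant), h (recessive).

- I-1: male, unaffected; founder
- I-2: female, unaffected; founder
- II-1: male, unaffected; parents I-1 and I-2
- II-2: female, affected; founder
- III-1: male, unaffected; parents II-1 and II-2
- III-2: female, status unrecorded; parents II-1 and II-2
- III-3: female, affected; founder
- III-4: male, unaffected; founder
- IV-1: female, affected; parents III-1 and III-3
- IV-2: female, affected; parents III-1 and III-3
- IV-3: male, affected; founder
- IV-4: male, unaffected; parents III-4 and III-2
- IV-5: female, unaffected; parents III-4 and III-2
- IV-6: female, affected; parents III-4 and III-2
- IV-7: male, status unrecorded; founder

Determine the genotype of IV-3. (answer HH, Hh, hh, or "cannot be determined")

cannot be determined

IV-3's phenotype allows HH or Hh, and no parent or child forces a single allele at both positions; consistent genotype assignments exist with IV-3 as HH or Hh.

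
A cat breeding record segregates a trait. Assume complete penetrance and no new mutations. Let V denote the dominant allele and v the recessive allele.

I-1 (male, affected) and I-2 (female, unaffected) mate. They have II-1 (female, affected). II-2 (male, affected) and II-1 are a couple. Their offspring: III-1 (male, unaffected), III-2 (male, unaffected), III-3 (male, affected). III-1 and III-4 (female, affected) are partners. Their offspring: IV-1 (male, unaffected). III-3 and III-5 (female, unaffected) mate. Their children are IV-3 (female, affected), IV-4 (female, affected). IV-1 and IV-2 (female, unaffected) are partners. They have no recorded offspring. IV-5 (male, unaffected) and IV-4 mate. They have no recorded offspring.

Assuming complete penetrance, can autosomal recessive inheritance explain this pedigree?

No

Under autosomal recessive, III-1 (unaffected, male) cannot arise from II-2 (affected) × II-1 (affected).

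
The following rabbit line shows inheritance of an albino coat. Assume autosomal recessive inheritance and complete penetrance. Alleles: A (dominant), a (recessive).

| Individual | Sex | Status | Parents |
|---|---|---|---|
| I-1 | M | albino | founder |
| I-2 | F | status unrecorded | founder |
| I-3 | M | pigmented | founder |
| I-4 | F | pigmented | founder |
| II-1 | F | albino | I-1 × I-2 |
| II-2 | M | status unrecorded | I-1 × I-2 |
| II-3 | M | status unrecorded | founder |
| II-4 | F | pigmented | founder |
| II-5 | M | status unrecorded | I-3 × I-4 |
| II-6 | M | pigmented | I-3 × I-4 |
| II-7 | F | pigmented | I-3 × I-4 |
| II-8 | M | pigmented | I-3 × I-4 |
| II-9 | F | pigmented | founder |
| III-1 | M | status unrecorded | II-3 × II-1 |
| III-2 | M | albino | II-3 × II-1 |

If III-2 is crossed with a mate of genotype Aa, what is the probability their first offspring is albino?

III-2 is albino, so III-2 is aa.
The cross gives 1/2 Aa : 1/2 aa, so P(offspring is albino) = 1/2.

1/2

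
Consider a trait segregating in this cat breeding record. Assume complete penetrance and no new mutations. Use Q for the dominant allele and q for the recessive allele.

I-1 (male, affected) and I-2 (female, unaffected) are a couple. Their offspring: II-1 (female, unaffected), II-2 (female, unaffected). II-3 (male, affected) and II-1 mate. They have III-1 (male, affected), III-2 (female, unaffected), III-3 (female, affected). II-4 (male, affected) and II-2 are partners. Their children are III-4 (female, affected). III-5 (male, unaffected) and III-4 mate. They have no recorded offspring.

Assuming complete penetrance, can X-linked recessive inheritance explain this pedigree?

A consistent assignment under X-linked recessive exists: I-1 X^q Y, I-2 X^Q X^Q, II-1 X^Q X^q, II-2 X^Q X^q, II-3 X^q Y, II-4 X^q Y, III-1 X^q Y, III-2 X^Q X^q, III-3 X^q X^q, III-4 X^q X^q, III-5 X^Q Y.
In this assignment every recorded phenotype matches its genotype and every non-founder's genotype is obtainable from its parents' genotypes, so the pedigree is consistent.

Yes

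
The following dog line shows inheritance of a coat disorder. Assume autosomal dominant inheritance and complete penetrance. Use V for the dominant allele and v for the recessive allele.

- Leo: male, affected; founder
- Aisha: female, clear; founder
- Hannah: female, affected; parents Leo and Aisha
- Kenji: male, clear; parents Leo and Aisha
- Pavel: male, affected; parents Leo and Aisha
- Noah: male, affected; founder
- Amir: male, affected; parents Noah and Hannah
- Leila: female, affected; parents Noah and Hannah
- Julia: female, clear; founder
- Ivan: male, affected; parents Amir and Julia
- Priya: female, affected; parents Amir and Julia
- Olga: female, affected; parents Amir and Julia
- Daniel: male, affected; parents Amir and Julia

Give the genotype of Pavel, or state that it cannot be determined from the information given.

Vv

From phenotype alone, Pavel is VV or Vv.
Pavel is affected so carries V and received v from Aisha (vv), so Pavel is Vv.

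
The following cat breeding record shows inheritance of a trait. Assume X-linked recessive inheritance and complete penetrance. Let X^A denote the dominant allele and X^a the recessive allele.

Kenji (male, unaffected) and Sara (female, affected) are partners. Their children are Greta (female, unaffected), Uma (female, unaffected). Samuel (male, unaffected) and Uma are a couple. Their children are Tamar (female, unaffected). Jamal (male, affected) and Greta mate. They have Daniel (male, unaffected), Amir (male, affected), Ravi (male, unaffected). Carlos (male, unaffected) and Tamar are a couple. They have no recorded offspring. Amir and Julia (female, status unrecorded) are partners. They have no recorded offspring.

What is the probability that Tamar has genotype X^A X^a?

1/2

Samuel is unaffected, so Samuel is X^A Y.
Uma is unaffected so carries A and received a from Sara (X^a X^a), so Uma is X^A X^a.
Their cross gives offspring ratios 1/2 X^A X^A : 1/2 X^A X^a. Conditioning on Tamar being unaffected, P(X^A X^a) = 1/2 / 1 = 1/2.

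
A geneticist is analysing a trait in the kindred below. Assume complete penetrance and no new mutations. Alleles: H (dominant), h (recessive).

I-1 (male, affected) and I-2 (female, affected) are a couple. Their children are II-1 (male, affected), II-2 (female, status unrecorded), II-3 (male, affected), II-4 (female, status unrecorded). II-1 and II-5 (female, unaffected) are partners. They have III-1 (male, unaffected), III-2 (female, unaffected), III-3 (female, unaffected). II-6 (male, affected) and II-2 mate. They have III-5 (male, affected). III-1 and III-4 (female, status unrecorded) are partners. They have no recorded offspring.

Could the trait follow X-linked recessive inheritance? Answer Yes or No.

A consistent assignment under X-linked recessive exists: I-1 X^h Y, I-2 X^h X^h, II-1 X^h Y, II-2 X^h X^h, II-3 X^h Y, II-4 X^h X^h, II-5 X^H X^H, II-6 X^h Y, III-1 X^H Y, III-2 X^H X^h, III-3 X^H X^h, III-4 X^H X^H, III-5 X^h Y.
In this assignment every recorded phenotype matches its genotype and every non-founder's genotype is obtainable from its parents' genotypes, so the pedigree is consistent.

Yes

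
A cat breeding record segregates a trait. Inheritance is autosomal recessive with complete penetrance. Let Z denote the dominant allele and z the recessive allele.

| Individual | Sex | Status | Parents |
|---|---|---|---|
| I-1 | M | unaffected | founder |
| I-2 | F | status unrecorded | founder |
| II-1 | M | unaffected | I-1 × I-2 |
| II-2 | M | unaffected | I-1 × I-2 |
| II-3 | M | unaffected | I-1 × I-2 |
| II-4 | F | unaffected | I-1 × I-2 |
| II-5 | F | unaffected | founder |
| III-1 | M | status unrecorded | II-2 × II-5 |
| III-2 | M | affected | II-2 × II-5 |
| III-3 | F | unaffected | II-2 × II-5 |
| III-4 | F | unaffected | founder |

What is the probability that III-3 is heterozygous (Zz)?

2/3

II-2 is unaffected so carries Z and passed z to III-2 (zz), so II-2 is Zz.
II-5 is unaffected so carries Z and passed z to III-2 (zz), so II-5 is Zz.
Their cross gives offspring ratios 1/4 ZZ : 1/2 Zz : 1/4 zz. Conditioning on III-3 being unaffected, P(Zz) = 1/2 / 3/4 = 2/3.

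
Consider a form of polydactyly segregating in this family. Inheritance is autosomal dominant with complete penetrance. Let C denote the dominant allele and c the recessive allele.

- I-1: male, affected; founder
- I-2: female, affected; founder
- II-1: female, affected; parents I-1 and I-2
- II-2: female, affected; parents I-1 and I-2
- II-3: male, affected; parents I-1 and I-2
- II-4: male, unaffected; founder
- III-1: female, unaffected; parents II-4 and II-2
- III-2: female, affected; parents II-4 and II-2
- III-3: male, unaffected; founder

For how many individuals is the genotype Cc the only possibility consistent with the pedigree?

Obligate heterozygotes: II-2 is affected so carries C and passed c to III-1 (cc), so II-2 is Cc; III-2 is affected so carries C and received c from II-4 (cc), so III-2 is Cc.
Every other individual is either homozygous by phenotype or has at least one consistent homozygous assignment, so the count is 2.

2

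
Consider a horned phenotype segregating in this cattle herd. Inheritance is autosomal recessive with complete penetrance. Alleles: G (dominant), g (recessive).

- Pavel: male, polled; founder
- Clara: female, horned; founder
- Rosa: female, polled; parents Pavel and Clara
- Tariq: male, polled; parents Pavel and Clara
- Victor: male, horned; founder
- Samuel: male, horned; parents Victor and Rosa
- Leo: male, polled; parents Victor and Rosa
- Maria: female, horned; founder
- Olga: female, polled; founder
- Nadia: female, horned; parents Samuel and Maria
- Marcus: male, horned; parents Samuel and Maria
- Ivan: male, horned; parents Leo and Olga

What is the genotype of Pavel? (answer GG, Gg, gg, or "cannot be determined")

Pavel's phenotype allows GG or Gg, and no parent or child forces a single allele at both positions; consistent genotype assignments exist with Pavel as GG or Gg.

cannot be determined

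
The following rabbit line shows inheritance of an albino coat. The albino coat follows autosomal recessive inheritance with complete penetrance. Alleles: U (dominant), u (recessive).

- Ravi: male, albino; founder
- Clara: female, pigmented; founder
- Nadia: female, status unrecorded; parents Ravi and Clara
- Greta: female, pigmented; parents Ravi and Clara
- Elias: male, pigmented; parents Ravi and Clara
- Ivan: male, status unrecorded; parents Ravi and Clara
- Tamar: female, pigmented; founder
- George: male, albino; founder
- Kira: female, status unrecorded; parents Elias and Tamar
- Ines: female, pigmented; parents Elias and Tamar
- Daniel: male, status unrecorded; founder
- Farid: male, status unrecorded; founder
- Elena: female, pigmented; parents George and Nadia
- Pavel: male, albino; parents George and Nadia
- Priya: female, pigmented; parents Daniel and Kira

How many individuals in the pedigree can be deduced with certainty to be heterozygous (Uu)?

Obligate heterozygotes: Nadia passed U to Elena (Uu, whose u came from George) and received u from Ravi (uu), so Nadia is Uu; Greta is pigmented so carries U and received u from Ravi (uu), so Greta is Uu; Elias is pigmented so carries U and received u from Ravi (uu), so Elias is Uu; Elena is pigmented so carries U and received u from George (uu), so Elena is Uu.
Every other individual is either homozygous by phenotype or has at least one consistent homozygous assignment, so the count is 4.

4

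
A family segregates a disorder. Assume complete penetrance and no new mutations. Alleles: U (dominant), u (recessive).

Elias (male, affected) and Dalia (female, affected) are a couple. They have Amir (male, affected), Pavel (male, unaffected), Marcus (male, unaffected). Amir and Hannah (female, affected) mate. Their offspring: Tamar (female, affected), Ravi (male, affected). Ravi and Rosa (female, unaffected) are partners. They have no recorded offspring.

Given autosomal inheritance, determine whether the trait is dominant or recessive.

dominant

Elias and Dalia are both affected yet have an unaffected child Pavel. Under a recessive model two affected parents are homozygous and every child would be affected, so the trait cannot be recessive.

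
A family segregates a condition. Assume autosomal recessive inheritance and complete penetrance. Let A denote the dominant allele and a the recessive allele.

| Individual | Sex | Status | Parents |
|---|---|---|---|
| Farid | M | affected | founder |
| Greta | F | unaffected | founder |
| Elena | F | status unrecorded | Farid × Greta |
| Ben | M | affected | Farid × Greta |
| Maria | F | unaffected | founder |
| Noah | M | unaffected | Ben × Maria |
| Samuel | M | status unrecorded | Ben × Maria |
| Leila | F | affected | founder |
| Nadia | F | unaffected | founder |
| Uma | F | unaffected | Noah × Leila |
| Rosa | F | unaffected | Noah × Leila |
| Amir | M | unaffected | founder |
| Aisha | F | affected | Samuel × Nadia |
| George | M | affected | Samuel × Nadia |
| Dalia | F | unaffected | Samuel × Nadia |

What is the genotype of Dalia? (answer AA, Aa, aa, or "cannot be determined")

cannot be determined

Dalia's phenotype allows AA or Aa, and no parent or child forces a single allele at both positions; consistent genotype assignments exist with Dalia as AA or Aa.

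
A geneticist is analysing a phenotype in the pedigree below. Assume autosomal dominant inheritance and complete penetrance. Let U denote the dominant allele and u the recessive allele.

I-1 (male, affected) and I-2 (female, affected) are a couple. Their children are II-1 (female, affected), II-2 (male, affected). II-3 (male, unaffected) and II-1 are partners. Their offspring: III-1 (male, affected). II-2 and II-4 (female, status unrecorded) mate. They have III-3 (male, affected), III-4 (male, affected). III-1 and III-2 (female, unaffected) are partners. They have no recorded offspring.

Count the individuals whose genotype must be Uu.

1

Obligate heterozygotes: III-1 is affected so carries U and received u from II-3 (uu), so III-1 is Uu.
Every other individual is either homozygous by phenotype or has at least one consistent homozygous assignment, so the count is 1.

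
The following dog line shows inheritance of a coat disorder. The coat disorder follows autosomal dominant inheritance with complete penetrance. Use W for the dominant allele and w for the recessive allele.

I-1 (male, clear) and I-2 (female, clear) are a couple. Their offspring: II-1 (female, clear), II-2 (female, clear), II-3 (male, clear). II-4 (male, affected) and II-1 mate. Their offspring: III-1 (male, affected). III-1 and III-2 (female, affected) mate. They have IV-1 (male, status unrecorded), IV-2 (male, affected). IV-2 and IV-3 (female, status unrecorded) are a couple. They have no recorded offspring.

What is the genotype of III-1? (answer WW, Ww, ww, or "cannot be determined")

From phenotype alone, III-1 is WW or Ww.
III-1 is affected so carries W and received w from II-1 (ww), so III-1 is Ww.

Ww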